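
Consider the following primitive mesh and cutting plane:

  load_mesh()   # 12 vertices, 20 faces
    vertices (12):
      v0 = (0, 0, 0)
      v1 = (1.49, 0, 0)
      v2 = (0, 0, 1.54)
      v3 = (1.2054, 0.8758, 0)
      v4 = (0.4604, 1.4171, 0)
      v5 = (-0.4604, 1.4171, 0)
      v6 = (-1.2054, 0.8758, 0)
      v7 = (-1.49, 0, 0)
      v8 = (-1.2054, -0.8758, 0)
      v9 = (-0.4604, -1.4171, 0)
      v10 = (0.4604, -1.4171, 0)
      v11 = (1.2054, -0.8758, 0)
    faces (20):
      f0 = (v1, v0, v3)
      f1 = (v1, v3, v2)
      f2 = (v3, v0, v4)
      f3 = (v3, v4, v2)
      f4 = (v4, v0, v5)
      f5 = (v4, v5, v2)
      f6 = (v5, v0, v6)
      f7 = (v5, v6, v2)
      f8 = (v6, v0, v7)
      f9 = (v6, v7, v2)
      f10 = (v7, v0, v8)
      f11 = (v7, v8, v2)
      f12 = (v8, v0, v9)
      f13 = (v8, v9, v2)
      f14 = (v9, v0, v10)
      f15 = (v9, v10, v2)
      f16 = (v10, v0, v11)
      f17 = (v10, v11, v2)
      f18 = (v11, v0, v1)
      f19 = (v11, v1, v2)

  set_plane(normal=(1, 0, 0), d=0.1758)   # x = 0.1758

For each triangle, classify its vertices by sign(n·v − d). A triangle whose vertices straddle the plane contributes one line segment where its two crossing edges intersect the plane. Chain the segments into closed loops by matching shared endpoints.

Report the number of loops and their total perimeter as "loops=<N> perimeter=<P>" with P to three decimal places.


Straddling triangles (12 of 20):
  (v1,v0,v3) [+-+] → (0.1758, 0, 0)–(0.1758, 0.12773, 0)  len=0.1277
  (v1,v3,v2) [++-] → (0.1758, 0.12773, 1.3154)–(0.1758, 0, 1.3583)  len=0.1347
  (v3,v0,v4) [+-+] → (0.1758, 0.12773, 0)–(0.1758, 0.541108, 0)  len=0.4134
  (v3,v4,v2) [++-] → (0.1758, 0.541108, 0.951964)–(0.1758, 0.12773, 1.3154)  len=0.5504
  (v4,v0,v5) [+--] → (0.1758, 0.541108, 0)–(0.1758, 1.4171, 0)  len=0.8760
  (v4,v5,v2) [+--] → (0.1758, 1.4171, 0)–(0.1758, 0.541108, 0.951964)  len=1.2937
  (v9,v0,v10) [--+] → (0.1758, -0.541108, 0)–(0.1758, -1.4171, 0)  len=0.8760
  (v9,v10,v2) [-+-] → (0.1758, -1.4171, 0)–(0.1758, -0.541108, 0.951964)  len=1.2937
  (v10,v0,v11) [+-+] → (0.1758, -0.541108, 0)–(0.1758, -0.12773, 0)  len=0.4134
  (v10,v11,v2) [++-] → (0.1758, -0.12773, 1.3154)–(0.1758, -0.541108, 0.951964)  len=0.5504
  (v11,v0,v1) [+-+] → (0.1758, -0.12773, 0)–(0.1758, 0, 0)  len=0.1277
  (v11,v1,v2) [++-] → (0.1758, 0, 1.3583)–(0.1758, -0.12773, 1.3154)  len=0.1347

Chained into 1 loop(s):
  loop 1: 12 segments, perimeter = 6.7919
Total perimeter = 6.792

loops=1 perimeter=6.792


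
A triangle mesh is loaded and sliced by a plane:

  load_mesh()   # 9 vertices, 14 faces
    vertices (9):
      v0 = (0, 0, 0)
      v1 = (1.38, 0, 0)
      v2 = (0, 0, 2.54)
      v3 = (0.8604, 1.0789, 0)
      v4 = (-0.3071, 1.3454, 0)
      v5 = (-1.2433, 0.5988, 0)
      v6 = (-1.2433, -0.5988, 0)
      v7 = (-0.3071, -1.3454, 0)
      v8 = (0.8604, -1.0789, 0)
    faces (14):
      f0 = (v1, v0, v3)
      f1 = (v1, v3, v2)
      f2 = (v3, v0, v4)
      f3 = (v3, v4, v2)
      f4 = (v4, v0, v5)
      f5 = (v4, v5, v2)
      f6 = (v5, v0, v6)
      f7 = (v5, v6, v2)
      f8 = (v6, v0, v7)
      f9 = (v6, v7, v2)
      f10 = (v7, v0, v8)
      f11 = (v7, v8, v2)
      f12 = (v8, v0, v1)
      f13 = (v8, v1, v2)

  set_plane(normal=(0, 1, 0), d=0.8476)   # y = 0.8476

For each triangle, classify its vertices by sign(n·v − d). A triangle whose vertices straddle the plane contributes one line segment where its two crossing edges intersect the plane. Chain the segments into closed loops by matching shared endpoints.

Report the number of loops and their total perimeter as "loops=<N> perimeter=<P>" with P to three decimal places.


Straddling triangles (6 of 14):
  (v1,v0,v3) [--+] → (0.675943, 0.8476, 0)–(0.971794, 0.8476, 0)  len=0.2959
  (v1,v3,v2) [-+-] → (0.971794, 0.8476, 0)–(0.675943, 0.8476, 0.544538)  len=0.6197
  (v3,v0,v4) [+-+] → (0.675943, 0.8476, 0)–(-0.193473, 0.8476, 0)  len=0.8694
  (v3,v4,v2) [++-] → (-0.193473, 0.8476, 0.939804)–(0.675943, 0.8476, 0.544538)  len=0.9550
  (v4,v0,v5) [+--] → (-0.193473, 0.8476, 0)–(-0.931317, 0.8476, 0)  len=0.7378
  (v4,v5,v2) [+--] → (-0.931317, 0.8476, 0)–(-0.193473, 0.8476, 0.939804)  len=1.1948

Chained into 1 loop(s):
  loop 1: 6 segments, perimeter = 4.6727
Total perimeter = 4.673

loops=1 perimeter=4.673


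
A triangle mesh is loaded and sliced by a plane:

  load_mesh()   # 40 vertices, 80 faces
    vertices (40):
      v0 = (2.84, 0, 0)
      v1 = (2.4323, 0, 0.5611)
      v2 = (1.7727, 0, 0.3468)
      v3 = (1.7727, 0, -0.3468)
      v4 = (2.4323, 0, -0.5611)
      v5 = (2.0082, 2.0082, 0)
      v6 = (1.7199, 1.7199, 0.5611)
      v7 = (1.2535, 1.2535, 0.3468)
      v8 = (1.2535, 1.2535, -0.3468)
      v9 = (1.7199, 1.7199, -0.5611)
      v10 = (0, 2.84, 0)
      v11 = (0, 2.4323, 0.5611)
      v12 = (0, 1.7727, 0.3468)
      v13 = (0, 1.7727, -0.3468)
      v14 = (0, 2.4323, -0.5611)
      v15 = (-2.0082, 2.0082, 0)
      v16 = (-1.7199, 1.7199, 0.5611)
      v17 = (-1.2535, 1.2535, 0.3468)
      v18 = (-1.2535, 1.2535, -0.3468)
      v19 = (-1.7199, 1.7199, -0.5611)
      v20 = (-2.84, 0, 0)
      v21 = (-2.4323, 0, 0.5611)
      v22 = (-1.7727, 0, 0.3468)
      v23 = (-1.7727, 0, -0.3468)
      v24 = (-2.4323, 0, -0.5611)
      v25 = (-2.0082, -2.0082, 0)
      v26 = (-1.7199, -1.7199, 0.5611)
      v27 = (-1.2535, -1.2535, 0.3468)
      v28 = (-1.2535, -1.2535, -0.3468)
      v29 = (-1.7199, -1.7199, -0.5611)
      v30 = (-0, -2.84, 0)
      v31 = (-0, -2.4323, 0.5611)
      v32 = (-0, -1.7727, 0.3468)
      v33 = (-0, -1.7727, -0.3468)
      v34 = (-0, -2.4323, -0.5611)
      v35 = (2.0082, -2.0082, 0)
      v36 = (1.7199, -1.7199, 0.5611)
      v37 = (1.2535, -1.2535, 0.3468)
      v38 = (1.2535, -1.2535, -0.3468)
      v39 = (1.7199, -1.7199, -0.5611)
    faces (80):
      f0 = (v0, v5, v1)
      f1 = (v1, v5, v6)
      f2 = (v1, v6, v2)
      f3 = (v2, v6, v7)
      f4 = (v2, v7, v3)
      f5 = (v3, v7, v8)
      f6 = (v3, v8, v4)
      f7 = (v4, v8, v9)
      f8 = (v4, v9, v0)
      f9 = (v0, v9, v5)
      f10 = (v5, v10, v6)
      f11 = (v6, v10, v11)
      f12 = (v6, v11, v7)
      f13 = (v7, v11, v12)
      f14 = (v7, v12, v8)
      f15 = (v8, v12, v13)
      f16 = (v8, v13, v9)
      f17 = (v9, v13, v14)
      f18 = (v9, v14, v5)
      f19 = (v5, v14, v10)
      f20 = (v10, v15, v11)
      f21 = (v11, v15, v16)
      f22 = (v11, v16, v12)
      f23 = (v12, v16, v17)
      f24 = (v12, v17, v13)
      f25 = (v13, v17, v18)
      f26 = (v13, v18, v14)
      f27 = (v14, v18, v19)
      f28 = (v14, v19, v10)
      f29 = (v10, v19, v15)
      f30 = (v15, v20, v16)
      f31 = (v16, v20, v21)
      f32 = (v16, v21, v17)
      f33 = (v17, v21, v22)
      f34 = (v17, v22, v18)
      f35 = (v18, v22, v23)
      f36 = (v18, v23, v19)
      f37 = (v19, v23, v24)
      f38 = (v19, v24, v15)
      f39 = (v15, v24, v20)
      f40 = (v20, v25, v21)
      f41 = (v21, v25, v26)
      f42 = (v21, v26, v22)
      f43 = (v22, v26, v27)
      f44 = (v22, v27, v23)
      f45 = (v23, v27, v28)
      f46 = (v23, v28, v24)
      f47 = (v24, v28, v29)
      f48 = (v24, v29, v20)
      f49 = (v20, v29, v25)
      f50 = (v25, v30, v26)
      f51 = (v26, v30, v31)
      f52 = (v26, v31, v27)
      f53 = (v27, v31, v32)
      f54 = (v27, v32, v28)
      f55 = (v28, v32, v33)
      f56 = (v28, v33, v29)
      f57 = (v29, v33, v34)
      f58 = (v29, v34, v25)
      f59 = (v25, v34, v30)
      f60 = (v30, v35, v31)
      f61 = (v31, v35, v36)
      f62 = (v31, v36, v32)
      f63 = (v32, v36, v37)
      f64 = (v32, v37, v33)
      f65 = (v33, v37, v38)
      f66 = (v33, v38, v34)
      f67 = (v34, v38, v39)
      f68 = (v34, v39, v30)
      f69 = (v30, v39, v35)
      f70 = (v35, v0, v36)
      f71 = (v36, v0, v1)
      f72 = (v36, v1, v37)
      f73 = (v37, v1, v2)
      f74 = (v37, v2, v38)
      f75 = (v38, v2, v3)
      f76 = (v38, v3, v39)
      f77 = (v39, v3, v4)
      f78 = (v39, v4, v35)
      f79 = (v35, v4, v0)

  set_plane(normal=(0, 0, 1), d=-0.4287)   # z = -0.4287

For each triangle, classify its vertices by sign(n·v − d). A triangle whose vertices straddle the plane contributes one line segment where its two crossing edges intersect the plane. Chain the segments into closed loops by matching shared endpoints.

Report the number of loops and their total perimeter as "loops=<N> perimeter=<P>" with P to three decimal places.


loops=2 perimeter=27.880

Straddling triangles (32 of 80):
  (v3,v8,v4) [++-] → (1.70401, 0.774444, -0.4287)–(2.02478, 0, -0.4287)  len=0.8382
  (v4,v8,v9) [-+-] → (1.70401, 0.774444, -0.4287)–(1.43175, 1.43175, -0.4287)  len=0.7115
  (v4,v9,v0) [--+] → (1.9842, 1.31406, -0.4287)–(2.5285, 0, -0.4287)  len=1.4223
  (v0,v9,v5) [+-+] → (1.9842, 1.31406, -0.4287)–(1.78793, 1.78793, -0.4287)  len=0.5129
  (v8,v13,v9) [++-] → (0.657302, 1.75252, -0.4287)–(1.43175, 1.43175, -0.4287)  len=0.8382
  (v9,v13,v14) [-+-] → (0.657302, 1.75252, -0.4287)–(0, 2.02478, -0.4287)  len=0.7115
  (v9,v14,v5) [--+] → (0.473865, 2.33223, -0.4287)–(1.78793, 1.78793, -0.4287)  len=1.4223
  (v5,v14,v10) [+-+] → (0.473865, 2.33223, -0.4287)–(0, 2.5285, -0.4287)  len=0.5129
  (v13,v18,v14) [++-] → (-0.774444, 1.70401, -0.4287)–(0, 2.02478, -0.4287)  len=0.8382
  (v14,v18,v19) [-+-] → (-0.774444, 1.70401, -0.4287)–(-1.43175, 1.43175, -0.4287)  len=0.7115
  (v14,v19,v10) [--+] → (-1.31406, 1.9842, -0.4287)–(0, 2.5285, -0.4287)  len=1.4223
  (v10,v19,v15) [+-+] → (-1.31406, 1.9842, -0.4287)–(-1.78793, 1.78793, -0.4287)  len=0.5129
  (v18,v23,v19) [++-] → (-1.75252, 0.657302, -0.4287)–(-1.43175, 1.43175, -0.4287)  len=0.8382
  (v19,v23,v24) [-+-] → (-1.75252, 0.657302, -0.4287)–(-2.02478, 0, -0.4287)  len=0.7115
  (v19,v24,v15) [--+] → (-2.33223, 0.473865, -0.4287)–(-1.78793, 1.78793, -0.4287)  len=1.4223
  (v15,v24,v20) [+-+] → (-2.33223, 0.473865, -0.4287)–(-2.5285, 0, -0.4287)  len=0.5129
  (v23,v28,v24) [++-] → (-1.70401, -0.774444, -0.4287)–(-2.02478, 0, -0.4287)  len=0.8382
  (v24,v28,v29) [-+-] → (-1.70401, -0.774444, -0.4287)–(-1.43175, -1.43175, -0.4287)  len=0.7115
  (v24,v29,v20) [--+] → (-1.9842, -1.31406, -0.4287)–(-2.5285, 0, -0.4287)  len=1.4223
  (v20,v29,v25) [+-+] → (-1.9842, -1.31406, -0.4287)–(-1.78793, -1.78793, -0.4287)  len=0.5129
  (v28,v33,v29) [++-] → (-0.657302, -1.75252, -0.4287)–(-1.43175, -1.43175, -0.4287)  len=0.8382
  (v29,v33,v34) [-+-] → (-0.657302, -1.75252, -0.4287)–(0, -2.02478, -0.4287)  len=0.7115
  (v29,v34,v25) [--+] → (-0.473865, -2.33223, -0.4287)–(-1.78793, -1.78793, -0.4287)  len=1.4223
  (v25,v34,v30) [+-+] → (-0.473865, -2.33223, -0.4287)–(0, -2.5285, -0.4287)  len=0.5129
  (v33,v38,v34) [++-] → (0.774444, -1.70401, -0.4287)–(0, -2.02478, -0.4287)  len=0.8382
  (v34,v38,v39) [-+-] → (0.774444, -1.70401, -0.4287)–(1.43175, -1.43175, -0.4287)  len=0.7115
  (v34,v39,v30) [--+] → (1.31406, -1.9842, -0.4287)–(0, -2.5285, -0.4287)  len=1.4223
  (v30,v39,v35) [+-+] → (1.31406, -1.9842, -0.4287)–(1.78793, -1.78793, -0.4287)  len=0.5129
  (v38,v3,v39) [++-] → (1.75252, -0.657302, -0.4287)–(1.43175, -1.43175, -0.4287)  len=0.8382
  (v39,v3,v4) [-+-] → (1.75252, -0.657302, -0.4287)–(2.02478, 0, -0.4287)  len=0.7115
  (v39,v4,v35) [--+] → (2.33223, -0.473865, -0.4287)–(1.78793, -1.78793, -0.4287)  len=1.4223
  (v35,v4,v0) [+-+] → (2.33223, -0.473865, -0.4287)–(2.5285, 0, -0.4287)  len=0.5129

Chained into 2 loop(s):
  loop 1: 16 segments, perimeter = 12.3976
  loop 2: 16 segments, perimeter = 15.4819
Total perimeter = 27.880


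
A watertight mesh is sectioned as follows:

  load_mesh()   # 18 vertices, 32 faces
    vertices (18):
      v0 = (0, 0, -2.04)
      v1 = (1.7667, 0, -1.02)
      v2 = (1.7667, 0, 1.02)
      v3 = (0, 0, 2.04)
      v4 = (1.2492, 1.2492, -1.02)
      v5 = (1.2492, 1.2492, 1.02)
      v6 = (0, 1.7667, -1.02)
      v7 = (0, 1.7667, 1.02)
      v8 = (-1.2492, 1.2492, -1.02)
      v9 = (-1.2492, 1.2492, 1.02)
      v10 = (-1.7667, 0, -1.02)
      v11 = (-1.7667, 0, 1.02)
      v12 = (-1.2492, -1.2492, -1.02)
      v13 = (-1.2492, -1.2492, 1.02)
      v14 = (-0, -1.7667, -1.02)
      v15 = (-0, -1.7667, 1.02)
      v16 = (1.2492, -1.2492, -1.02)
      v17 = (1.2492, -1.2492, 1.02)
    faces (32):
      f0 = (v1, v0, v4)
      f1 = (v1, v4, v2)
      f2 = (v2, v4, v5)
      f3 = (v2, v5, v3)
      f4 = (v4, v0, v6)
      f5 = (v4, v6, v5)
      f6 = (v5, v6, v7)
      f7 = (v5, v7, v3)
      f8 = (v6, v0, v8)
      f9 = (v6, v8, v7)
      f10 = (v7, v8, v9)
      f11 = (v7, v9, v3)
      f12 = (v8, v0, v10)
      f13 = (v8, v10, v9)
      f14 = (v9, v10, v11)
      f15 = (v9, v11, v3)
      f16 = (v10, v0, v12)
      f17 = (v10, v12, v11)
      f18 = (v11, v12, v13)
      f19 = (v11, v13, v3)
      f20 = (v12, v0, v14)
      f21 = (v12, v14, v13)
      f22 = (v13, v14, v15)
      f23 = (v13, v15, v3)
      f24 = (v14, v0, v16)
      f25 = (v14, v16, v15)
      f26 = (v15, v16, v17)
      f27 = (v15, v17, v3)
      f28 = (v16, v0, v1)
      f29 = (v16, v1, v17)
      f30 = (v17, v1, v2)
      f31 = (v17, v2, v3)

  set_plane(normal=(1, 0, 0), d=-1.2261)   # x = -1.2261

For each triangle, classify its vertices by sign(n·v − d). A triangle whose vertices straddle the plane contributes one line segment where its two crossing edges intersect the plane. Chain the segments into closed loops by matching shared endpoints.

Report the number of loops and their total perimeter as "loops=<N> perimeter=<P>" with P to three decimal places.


Straddling triangles (12 of 32):
  (v6,v0,v8) [++-] → (-1.2261, 1.2261, -1.03886)–(-1.2261, 1.25877, -1.02)  len=0.0377
  (v6,v8,v7) [+-+] → (-1.2261, 1.25877, -1.02)–(-1.2261, 1.25877, -0.982277)  len=0.0377
  (v7,v8,v9) [+--] → (-1.2261, 1.25877, -0.982277)–(-1.2261, 1.25877, 1.02)  len=2.0023
  (v7,v9,v3) [+-+] → (-1.2261, 1.25877, 1.02)–(-1.2261, 1.2261, 1.03886)  len=0.0377
  (v8,v0,v10) [-+-] → (-1.2261, 1.2261, -1.03886)–(-1.2261, 0, -1.33211)  len=1.2607
  (v9,v11,v3) [--+] → (-1.2261, 0, 1.33211)–(-1.2261, 1.2261, 1.03886)  len=1.2607
  (v10,v0,v12) [-+-] → (-1.2261, 0, -1.33211)–(-1.2261, -1.2261, -1.03886)  len=1.2607
  (v11,v13,v3) [--+] → (-1.2261, -1.2261, 1.03886)–(-1.2261, 0, 1.33211)  len=1.2607
  (v12,v0,v14) [-++] → (-1.2261, -1.2261, -1.03886)–(-1.2261, -1.25877, -1.02)  len=0.0377
  (v12,v14,v13) [-+-] → (-1.2261, -1.25877, -1.02)–(-1.2261, -1.25877, 0.982277)  len=2.0023
  (v13,v14,v15) [-++] → (-1.2261, -1.25877, 0.982277)–(-1.2261, -1.25877, 1.02)  len=0.0377
  (v13,v15,v3) [-++] → (-1.2261, -1.25877, 1.02)–(-1.2261, -1.2261, 1.03886)  len=0.0377

Chained into 1 loop(s):
  loop 1: 12 segments, perimeter = 9.2736
Total perimeter = 9.274

loops=1 perimeter=9.274


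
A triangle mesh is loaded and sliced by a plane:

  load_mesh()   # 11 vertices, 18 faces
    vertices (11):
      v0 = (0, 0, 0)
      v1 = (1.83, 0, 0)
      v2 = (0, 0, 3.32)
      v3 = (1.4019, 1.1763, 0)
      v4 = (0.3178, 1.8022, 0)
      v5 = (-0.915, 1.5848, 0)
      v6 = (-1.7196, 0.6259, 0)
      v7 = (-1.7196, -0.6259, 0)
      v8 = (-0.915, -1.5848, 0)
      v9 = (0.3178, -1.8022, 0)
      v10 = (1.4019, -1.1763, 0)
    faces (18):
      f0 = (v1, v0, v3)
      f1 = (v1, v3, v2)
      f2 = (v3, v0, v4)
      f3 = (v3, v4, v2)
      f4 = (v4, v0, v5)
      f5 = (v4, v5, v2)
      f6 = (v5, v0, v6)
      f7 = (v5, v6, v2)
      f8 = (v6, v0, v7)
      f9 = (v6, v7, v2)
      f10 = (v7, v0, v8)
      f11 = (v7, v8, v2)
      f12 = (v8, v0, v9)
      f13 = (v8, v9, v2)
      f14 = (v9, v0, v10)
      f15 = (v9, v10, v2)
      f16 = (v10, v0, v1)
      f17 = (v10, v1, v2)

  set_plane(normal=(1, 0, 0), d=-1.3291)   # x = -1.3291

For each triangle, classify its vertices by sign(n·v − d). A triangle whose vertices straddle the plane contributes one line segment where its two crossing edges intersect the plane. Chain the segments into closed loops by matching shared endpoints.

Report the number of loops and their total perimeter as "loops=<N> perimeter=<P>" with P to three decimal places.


Straddling triangles (6 of 18):
  (v5,v0,v6) [++-] → (-1.3291, 0.483766, 0)–(-1.3291, 1.09129, 0)  len=0.6075
  (v5,v6,v2) [+-+] → (-1.3291, 1.09129, 0)–(-1.3291, 0.483766, 0.753931)  len=0.9682
  (v6,v0,v7) [-+-] → (-1.3291, 0.483766, 0)–(-1.3291, -0.483766, 0)  len=0.9675
  (v6,v7,v2) [--+] → (-1.3291, -0.483766, 0.753931)–(-1.3291, 0.483766, 0.753931)  len=0.9675
  (v7,v0,v8) [-++] → (-1.3291, -0.483766, 0)–(-1.3291, -1.09129, 0)  len=0.6075
  (v7,v8,v2) [-++] → (-1.3291, -1.09129, 0)–(-1.3291, -0.483766, 0.753931)  len=0.9682

Chained into 1 loop(s):
  loop 1: 6 segments, perimeter = 5.0866
Total perimeter = 5.087

loops=1 perimeter=5.087


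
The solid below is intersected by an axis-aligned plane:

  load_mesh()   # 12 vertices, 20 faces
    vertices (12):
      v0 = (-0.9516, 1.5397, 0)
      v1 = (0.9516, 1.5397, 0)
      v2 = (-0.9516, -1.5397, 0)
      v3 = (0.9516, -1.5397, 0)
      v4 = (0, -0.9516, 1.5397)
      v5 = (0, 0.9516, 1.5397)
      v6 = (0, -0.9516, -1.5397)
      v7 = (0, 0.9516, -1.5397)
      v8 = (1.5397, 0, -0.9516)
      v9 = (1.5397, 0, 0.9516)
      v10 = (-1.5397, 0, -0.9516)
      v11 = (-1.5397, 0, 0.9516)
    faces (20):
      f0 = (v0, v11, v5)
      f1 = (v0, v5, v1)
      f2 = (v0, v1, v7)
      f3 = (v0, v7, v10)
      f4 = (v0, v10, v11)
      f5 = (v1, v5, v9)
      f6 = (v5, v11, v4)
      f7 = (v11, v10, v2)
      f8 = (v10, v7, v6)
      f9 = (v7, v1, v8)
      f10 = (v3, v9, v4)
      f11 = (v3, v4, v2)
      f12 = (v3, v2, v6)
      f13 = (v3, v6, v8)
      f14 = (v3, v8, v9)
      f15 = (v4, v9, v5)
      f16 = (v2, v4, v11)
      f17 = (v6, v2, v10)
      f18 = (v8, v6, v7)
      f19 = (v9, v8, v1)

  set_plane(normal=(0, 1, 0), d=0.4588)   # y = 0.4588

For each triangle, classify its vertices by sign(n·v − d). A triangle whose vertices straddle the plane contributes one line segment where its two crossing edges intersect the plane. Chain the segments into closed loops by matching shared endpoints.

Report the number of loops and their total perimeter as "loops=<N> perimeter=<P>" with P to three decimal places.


Straddling triangles (10 of 20):
  (v0,v11,v5) [+-+] → (-1.36446, 0.4588, 0.668042)–(-0.797356, 0.4588, 1.23514)  len=0.8020
  (v0,v7,v10) [++-] → (-0.797356, 0.4588, -1.23514)–(-1.36446, 0.4588, -0.668042)  len=0.8020
  (v0,v10,v11) [+--] → (-1.36446, 0.4588, -0.668042)–(-1.36446, 0.4588, 0.668042)  len=1.3361
  (v1,v5,v9) [++-] → (0.797356, 0.4588, 1.23514)–(1.36446, 0.4588, 0.668042)  len=0.8020
  (v5,v11,v4) [+--] → (-0.797356, 0.4588, 1.23514)–(0, 0.4588, 1.5397)  len=0.8535
  (v10,v7,v6) [-+-] → (-0.797356, 0.4588, -1.23514)–(0, 0.4588, -1.5397)  len=0.8535
  (v7,v1,v8) [++-] → (1.36446, 0.4588, -0.668042)–(0.797356, 0.4588, -1.23514)  len=0.8020
  (v4,v9,v5) [--+] → (0.797356, 0.4588, 1.23514)–(0, 0.4588, 1.5397)  len=0.8535
  (v8,v6,v7) [--+] → (0, 0.4588, -1.5397)–(0.797356, 0.4588, -1.23514)  len=0.8535
  (v9,v8,v1) [--+] → (1.36446, 0.4588, -0.668042)–(1.36446, 0.4588, 0.668042)  len=1.3361

Chained into 1 loop(s):
  loop 1: 10 segments, perimeter = 9.2943
Total perimeter = 9.294

loops=1 perimeter=9.294


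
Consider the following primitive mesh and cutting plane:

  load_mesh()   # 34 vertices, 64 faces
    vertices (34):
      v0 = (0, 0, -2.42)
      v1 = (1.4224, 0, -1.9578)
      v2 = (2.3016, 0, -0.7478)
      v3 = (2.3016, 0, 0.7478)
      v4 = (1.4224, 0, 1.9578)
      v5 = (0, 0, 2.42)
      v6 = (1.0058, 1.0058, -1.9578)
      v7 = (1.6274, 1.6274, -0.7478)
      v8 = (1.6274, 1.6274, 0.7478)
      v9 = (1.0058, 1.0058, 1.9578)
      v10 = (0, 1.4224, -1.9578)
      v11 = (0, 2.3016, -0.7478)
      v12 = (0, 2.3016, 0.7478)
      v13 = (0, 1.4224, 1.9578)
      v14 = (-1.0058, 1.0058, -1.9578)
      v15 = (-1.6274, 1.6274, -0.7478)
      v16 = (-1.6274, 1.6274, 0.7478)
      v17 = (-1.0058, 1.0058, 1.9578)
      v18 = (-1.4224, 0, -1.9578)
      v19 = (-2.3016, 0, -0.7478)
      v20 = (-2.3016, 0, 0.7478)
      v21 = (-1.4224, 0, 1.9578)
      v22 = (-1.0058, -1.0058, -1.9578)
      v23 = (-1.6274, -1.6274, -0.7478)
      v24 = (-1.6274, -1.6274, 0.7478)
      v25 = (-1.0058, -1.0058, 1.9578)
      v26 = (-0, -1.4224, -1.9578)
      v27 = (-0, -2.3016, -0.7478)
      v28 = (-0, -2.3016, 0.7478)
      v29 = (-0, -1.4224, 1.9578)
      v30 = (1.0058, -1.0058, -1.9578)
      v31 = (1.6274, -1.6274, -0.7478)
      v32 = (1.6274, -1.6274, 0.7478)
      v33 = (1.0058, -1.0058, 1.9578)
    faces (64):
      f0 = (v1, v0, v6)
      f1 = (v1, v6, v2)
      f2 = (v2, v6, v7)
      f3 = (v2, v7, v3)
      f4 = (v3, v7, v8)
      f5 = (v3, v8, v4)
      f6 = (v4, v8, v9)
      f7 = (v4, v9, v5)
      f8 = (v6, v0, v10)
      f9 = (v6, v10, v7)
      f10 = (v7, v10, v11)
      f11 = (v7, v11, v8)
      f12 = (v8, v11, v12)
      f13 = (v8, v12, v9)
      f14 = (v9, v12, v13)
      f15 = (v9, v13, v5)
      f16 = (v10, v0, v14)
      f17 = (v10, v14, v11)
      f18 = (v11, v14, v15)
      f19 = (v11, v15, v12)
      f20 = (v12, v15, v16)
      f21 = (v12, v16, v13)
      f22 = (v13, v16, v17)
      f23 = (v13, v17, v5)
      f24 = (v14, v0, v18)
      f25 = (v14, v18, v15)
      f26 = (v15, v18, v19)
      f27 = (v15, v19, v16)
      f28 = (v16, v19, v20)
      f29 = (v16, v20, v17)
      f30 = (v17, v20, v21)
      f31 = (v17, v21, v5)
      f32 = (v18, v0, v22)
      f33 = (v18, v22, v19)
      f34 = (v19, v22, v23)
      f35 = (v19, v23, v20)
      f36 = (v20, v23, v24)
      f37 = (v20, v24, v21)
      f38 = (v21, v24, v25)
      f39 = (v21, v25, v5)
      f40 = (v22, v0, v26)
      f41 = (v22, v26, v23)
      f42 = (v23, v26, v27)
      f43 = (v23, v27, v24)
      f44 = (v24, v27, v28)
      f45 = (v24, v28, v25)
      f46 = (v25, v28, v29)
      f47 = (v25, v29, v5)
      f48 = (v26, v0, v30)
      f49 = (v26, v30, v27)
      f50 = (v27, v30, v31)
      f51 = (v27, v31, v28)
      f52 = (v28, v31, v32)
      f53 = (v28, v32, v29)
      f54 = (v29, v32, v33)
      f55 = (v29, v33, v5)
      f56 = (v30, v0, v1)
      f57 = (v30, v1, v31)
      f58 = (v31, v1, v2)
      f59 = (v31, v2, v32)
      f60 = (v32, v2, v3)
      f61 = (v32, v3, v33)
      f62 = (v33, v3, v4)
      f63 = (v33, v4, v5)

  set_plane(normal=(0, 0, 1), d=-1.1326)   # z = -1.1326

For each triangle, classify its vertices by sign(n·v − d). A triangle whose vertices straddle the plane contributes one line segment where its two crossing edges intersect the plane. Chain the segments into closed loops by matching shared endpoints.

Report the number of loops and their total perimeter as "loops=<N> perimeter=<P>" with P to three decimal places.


Straddling triangles (16 of 64):
  (v1,v6,v2) [--+] → (1.88951, 0.319861, -1.1326)–(2.022, 0, -1.1326)  len=0.3462
  (v2,v6,v7) [+-+] → (1.88951, 0.319861, -1.1326)–(1.42972, 1.42972, -1.1326)  len=1.2013
  (v6,v10,v7) [--+] → (1.10986, 1.56221, -1.1326)–(1.42972, 1.42972, -1.1326)  len=0.3462
  (v7,v10,v11) [+-+] → (1.10986, 1.56221, -1.1326)–(0, 2.022, -1.1326)  len=1.2013
  (v10,v14,v11) [--+] → (-0.319861, 1.88951, -1.1326)–(0, 2.022, -1.1326)  len=0.3462
  (v11,v14,v15) [+-+] → (-0.319861, 1.88951, -1.1326)–(-1.42972, 1.42972, -1.1326)  len=1.2013
  (v14,v18,v15) [--+] → (-1.56221, 1.10986, -1.1326)–(-1.42972, 1.42972, -1.1326)  len=0.3462
  (v15,v18,v19) [+-+] → (-1.56221, 1.10986, -1.1326)–(-2.022, 0, -1.1326)  len=1.2013
  (v18,v22,v19) [--+] → (-1.88951, -0.319861, -1.1326)–(-2.022, 0, -1.1326)  len=0.3462
  (v19,v22,v23) [+-+] → (-1.88951, -0.319861, -1.1326)–(-1.42972, -1.42972, -1.1326)  len=1.2013
  (v22,v26,v23) [--+] → (-1.10986, -1.56221, -1.1326)–(-1.42972, -1.42972, -1.1326)  len=0.3462
  (v23,v26,v27) [+-+] → (-1.10986, -1.56221, -1.1326)–(0, -2.022, -1.1326)  len=1.2013
  (v26,v30,v27) [--+] → (0.319861, -1.88951, -1.1326)–(0, -2.022, -1.1326)  len=0.3462
  (v27,v30,v31) [+-+] → (0.319861, -1.88951, -1.1326)–(1.42972, -1.42972, -1.1326)  len=1.2013
  (v30,v1,v31) [--+] → (1.56221, -1.10986, -1.1326)–(1.42972, -1.42972, -1.1326)  len=0.3462
  (v31,v1,v2) [+-+] → (1.56221, -1.10986, -1.1326)–(2.022, 0, -1.1326)  len=1.2013

Chained into 1 loop(s):
  loop 1: 16 segments, perimeter = 12.3804
Total perimeter = 12.380

loops=1 perimeter=12.380


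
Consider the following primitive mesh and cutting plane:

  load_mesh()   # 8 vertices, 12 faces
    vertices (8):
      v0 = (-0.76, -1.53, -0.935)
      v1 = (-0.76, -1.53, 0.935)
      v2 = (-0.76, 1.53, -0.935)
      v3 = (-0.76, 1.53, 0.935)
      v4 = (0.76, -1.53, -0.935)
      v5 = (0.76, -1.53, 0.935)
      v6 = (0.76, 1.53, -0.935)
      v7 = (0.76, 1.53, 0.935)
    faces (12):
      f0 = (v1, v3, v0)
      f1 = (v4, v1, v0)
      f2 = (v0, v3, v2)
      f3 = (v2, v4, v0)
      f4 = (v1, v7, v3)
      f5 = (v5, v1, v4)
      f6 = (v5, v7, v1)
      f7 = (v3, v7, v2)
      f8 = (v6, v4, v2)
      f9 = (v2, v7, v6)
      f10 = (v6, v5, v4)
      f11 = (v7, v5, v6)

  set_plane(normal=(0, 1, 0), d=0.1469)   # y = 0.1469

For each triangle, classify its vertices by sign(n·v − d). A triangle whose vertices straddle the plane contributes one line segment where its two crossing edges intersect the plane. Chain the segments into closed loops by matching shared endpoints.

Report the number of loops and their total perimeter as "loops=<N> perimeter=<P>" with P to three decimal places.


loops=1 perimeter=6.780

Straddling triangles (8 of 12):
  (v1,v3,v0) [-+-] → (-0.76, 0.1469, 0.935)–(-0.76, 0.1469, 0.0897722)  len=0.8452
  (v0,v3,v2) [-++] → (-0.76, 0.1469, 0.0897722)–(-0.76, 0.1469, -0.935)  len=1.0248
  (v2,v4,v0) [+--] → (-0.0729699, 0.1469, -0.935)–(-0.76, 0.1469, -0.935)  len=0.6870
  (v1,v7,v3) [-++] → (0.0729699, 0.1469, 0.935)–(-0.76, 0.1469, 0.935)  len=0.8330
  (v5,v7,v1) [-+-] → (0.76, 0.1469, 0.935)–(0.0729699, 0.1469, 0.935)  len=0.6870
  (v6,v4,v2) [+-+] → (0.76, 0.1469, -0.935)–(-0.0729699, 0.1469, -0.935)  len=0.8330
  (v6,v5,v4) [+--] → (0.76, 0.1469, -0.0897722)–(0.76, 0.1469, -0.935)  len=0.8452
  (v7,v5,v6) [+-+] → (0.76, 0.1469, 0.935)–(0.76, 0.1469, -0.0897722)  len=1.0248

Chained into 1 loop(s):
  loop 1: 8 segments, perimeter = 6.7800
Total perimeter = 6.780


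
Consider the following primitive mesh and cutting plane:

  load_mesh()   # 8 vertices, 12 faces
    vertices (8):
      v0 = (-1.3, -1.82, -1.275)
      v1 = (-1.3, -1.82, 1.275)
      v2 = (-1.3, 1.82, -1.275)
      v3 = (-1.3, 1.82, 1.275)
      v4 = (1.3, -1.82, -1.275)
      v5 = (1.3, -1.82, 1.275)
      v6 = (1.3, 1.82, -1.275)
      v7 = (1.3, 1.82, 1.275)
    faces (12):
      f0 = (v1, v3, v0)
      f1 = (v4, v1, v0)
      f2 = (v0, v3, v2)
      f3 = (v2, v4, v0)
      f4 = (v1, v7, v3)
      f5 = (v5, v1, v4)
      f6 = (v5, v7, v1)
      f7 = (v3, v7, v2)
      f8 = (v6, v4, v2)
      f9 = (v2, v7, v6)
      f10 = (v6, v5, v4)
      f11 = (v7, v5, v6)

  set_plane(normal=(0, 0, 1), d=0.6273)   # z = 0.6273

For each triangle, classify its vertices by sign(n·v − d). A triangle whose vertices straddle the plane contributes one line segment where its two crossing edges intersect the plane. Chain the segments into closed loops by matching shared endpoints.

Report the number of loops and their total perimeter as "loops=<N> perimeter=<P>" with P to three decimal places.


loops=1 perimeter=12.480

Straddling triangles (8 of 12):
  (v1,v3,v0) [++-] → (-1.3, 0.89544, 0.6273)–(-1.3, -1.82, 0.6273)  len=2.7154
  (v4,v1,v0) [-+-] → (-0.6396, -1.82, 0.6273)–(-1.3, -1.82, 0.6273)  len=0.6604
  (v0,v3,v2) [-+-] → (-1.3, 0.89544, 0.6273)–(-1.3, 1.82, 0.6273)  len=0.9246
  (v5,v1,v4) [++-] → (-0.6396, -1.82, 0.6273)–(1.3, -1.82, 0.6273)  len=1.9396
  (v3,v7,v2) [++-] → (0.6396, 1.82, 0.6273)–(-1.3, 1.82, 0.6273)  len=1.9396
  (v2,v7,v6) [-+-] → (0.6396, 1.82, 0.6273)–(1.3, 1.82, 0.6273)  len=0.6604
  (v6,v5,v4) [-+-] → (1.3, -0.89544, 0.6273)–(1.3, -1.82, 0.6273)  len=0.9246
  (v7,v5,v6) [++-] → (1.3, -0.89544, 0.6273)–(1.3, 1.82, 0.6273)  len=2.7154

Chained into 1 loop(s):
  loop 1: 8 segments, perimeter = 12.4800
Total perimeter = 12.480


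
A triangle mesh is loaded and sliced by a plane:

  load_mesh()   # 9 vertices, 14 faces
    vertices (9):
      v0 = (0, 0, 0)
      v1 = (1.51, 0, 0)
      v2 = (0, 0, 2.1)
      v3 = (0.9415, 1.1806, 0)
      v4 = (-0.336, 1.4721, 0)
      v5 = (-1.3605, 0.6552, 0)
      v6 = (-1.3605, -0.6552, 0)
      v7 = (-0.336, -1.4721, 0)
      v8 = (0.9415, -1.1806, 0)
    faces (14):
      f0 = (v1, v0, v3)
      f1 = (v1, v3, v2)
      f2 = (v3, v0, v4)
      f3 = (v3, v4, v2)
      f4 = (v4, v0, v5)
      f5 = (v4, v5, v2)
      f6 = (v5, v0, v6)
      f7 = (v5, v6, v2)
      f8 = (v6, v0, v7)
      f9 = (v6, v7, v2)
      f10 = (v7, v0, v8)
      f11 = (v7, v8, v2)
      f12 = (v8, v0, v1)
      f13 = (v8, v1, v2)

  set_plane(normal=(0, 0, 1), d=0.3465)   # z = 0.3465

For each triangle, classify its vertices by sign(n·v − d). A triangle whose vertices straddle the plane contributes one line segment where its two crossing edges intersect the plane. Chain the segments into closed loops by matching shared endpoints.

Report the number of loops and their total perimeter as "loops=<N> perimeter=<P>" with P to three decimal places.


loops=1 perimeter=7.659

Straddling triangles (7 of 14):
  (v1,v3,v2) [--+] → (0.786153, 0.985801, 0.3465)–(1.26085, 0, 0.3465)  len=1.0941
  (v3,v4,v2) [--+] → (-0.28056, 1.2292, 0.3465)–(0.786152, 0.985801, 0.3465)  len=1.0941
  (v4,v5,v2) [--+] → (-1.13602, 0.547092, 0.3465)–(-0.28056, 1.2292, 0.3465)  len=1.0941
  (v5,v6,v2) [--+] → (-1.13602, -0.547092, 0.3465)–(-1.13602, 0.547092, 0.3465)  len=1.0942
  (v6,v7,v2) [--+] → (-0.28056, -1.2292, 0.3465)–(-1.13602, -0.547092, 0.3465)  len=1.0941
  (v7,v8,v2) [--+] → (0.786153, -0.985801, 0.3465)–(-0.28056, -1.2292, 0.3465)  len=1.0941
  (v8,v1,v2) [--+] → (1.26085, 0, 0.3465)–(0.786152, -0.985801, 0.3465)  len=1.0941

Chained into 1 loop(s):
  loop 1: 7 segments, perimeter = 7.6589
Total perimeter = 7.659


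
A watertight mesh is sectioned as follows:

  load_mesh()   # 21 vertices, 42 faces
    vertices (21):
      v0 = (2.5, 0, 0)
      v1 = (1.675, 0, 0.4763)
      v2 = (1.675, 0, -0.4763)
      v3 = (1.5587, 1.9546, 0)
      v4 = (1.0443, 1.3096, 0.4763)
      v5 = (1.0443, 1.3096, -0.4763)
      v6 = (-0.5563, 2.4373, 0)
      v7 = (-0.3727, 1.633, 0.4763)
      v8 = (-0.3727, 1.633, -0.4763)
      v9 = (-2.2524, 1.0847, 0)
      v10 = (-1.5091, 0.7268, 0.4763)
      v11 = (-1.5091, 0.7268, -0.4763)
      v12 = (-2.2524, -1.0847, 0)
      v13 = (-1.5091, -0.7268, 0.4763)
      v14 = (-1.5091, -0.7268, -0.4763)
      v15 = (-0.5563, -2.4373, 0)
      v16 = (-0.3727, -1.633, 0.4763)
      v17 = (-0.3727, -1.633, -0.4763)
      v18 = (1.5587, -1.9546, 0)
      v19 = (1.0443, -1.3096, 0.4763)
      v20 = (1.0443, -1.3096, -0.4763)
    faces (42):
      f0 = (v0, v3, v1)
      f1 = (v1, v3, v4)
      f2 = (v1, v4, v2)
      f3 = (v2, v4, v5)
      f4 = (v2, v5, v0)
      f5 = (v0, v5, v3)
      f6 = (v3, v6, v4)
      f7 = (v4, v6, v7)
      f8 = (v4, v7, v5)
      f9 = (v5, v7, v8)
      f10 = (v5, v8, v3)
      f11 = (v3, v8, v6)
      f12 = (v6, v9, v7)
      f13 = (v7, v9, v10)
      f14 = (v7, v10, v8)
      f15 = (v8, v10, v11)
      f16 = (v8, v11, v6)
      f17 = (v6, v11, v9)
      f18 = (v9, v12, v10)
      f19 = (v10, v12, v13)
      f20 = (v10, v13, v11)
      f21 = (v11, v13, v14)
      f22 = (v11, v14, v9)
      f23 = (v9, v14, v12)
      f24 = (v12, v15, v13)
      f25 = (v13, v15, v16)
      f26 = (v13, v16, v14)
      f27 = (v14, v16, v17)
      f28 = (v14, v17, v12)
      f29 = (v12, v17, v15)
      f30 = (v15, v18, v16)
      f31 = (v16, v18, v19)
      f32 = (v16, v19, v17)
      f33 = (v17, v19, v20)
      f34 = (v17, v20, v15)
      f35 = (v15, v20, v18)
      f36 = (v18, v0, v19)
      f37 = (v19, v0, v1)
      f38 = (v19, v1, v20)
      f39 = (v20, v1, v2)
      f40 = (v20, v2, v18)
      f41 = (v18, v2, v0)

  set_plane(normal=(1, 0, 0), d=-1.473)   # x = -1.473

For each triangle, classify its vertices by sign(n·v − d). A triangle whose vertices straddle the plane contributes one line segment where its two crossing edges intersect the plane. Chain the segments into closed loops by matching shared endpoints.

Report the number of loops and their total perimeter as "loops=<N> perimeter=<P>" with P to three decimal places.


loops=2 perimeter=6.158

Straddling triangles (12 of 42):
  (v6,v9,v7) [+-+] → (-1.473, 1.70625, 0)–(-1.473, 1.31205, 0.197493)  len=0.4409
  (v7,v9,v10) [+--] → (-1.473, 1.31205, 0.197493)–(-1.473, 0.755587, 0.4763)  len=0.6224
  (v7,v10,v8) [+-+] → (-1.473, 0.755587, 0.4763)–(-1.473, 0.755587, 0.446039)  len=0.0303
  (v8,v10,v11) [+--] → (-1.473, 0.755587, 0.446039)–(-1.473, 0.755587, -0.4763)  len=0.9223
  (v8,v11,v6) [+-+] → (-1.473, 0.755587, -0.4763)–(-1.473, 0.791608, -0.458254)  len=0.0403
  (v6,v11,v9) [+--] → (-1.473, 0.791608, -0.458254)–(-1.473, 1.70625, 0)  len=1.0230
  (v12,v15,v13) [-+-] → (-1.473, -1.70625, 0)–(-1.473, -0.791608, 0.458254)  len=1.0230
  (v13,v15,v16) [-++] → (-1.473, -0.791608, 0.458254)–(-1.473, -0.755587, 0.4763)  len=0.0403
  (v13,v16,v14) [-+-] → (-1.473, -0.755587, 0.4763)–(-1.473, -0.755587, -0.446039)  len=0.9223
  (v14,v16,v17) [-++] → (-1.473, -0.755587, -0.446039)–(-1.473, -0.755587, -0.4763)  len=0.0303
  (v14,v17,v12) [-+-] → (-1.473, -0.755587, -0.4763)–(-1.473, -1.31205, -0.197493)  len=0.6224
  (v12,v17,v15) [-++] → (-1.473, -1.31205, -0.197493)–(-1.473, -1.70625, 0)  len=0.4409

Chained into 2 loop(s):
  loop 1: 6 segments, perimeter = 3.0792
  loop 2: 6 segments, perimeter = 3.0792
Total perimeter = 6.158


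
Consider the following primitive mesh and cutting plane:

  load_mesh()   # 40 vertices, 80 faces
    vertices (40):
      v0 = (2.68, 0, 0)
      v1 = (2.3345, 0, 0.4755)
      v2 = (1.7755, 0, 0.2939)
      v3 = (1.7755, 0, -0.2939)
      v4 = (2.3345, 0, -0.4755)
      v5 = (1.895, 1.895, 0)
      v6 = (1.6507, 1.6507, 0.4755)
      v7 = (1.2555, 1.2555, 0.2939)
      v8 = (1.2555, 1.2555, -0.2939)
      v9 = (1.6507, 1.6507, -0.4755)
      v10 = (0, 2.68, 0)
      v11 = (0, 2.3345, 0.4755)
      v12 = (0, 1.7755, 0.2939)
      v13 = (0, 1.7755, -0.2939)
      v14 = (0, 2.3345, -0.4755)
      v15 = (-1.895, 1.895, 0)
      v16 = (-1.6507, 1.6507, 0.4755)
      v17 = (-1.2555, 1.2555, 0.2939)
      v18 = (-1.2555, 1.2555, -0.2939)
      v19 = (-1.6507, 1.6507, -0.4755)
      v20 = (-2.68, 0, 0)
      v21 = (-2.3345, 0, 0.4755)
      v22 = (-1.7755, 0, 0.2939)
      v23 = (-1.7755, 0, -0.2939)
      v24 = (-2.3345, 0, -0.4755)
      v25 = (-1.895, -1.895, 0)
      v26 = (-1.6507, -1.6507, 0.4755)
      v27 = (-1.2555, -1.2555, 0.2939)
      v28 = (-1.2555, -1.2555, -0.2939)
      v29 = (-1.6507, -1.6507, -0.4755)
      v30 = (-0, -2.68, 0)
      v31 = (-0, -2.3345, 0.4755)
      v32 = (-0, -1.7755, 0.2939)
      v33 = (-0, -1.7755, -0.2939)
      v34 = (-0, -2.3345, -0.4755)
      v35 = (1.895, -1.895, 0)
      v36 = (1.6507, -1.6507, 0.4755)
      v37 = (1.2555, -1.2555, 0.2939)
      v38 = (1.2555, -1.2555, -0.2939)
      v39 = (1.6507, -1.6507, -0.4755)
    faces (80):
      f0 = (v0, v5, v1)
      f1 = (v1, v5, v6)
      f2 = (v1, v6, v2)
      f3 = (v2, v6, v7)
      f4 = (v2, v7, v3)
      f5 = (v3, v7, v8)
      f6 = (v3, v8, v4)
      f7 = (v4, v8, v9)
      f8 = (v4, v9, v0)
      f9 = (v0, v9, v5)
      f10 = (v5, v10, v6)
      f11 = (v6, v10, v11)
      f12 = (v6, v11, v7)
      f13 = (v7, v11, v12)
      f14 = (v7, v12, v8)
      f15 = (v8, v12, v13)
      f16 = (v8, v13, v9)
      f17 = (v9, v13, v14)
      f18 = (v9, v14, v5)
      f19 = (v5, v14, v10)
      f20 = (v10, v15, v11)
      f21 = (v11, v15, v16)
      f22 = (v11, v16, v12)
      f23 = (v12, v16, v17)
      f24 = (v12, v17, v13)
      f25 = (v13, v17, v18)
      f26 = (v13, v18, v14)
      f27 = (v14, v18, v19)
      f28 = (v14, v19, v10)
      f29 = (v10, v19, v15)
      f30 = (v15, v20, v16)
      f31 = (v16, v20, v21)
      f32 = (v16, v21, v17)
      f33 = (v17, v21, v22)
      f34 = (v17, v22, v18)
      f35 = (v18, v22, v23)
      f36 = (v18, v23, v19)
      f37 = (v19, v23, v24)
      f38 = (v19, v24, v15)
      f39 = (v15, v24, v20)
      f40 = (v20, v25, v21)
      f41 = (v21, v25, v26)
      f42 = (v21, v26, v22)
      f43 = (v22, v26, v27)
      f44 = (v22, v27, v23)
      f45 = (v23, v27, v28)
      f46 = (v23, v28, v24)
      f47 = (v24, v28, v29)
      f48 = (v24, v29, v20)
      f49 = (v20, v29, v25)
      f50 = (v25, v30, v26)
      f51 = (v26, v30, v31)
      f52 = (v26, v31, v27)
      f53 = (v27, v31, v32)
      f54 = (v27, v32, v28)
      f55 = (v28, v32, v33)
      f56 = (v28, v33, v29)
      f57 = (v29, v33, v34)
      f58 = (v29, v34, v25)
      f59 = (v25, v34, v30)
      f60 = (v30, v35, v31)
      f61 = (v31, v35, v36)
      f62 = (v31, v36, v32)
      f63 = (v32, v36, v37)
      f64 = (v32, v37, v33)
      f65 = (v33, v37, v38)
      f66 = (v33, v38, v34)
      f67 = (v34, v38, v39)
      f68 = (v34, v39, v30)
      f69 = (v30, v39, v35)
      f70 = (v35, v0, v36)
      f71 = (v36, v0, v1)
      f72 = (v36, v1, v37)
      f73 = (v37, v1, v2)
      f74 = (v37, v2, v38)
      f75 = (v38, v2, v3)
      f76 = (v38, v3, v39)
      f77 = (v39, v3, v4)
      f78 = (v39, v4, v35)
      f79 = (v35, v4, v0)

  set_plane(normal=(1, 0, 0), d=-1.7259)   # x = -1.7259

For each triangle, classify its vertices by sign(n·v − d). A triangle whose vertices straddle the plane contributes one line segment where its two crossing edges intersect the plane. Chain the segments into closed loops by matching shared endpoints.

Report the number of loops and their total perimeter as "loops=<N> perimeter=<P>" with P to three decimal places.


Straddling triangles (24 of 80):
  (v10,v15,v11) [+-+] → (-1.7259, 1.96505, 0)–(-1.7259, 1.93422, 0.0424312)  len=0.0524
  (v11,v15,v16) [+-+] → (-1.7259, 1.93422, 0.0424312)–(-1.7259, 1.7259, 0.329132)  len=0.3544
  (v10,v19,v15) [++-] → (-1.7259, 1.7259, -0.329132)–(-1.7259, 1.96505, 0)  len=0.4068
  (v15,v20,v16) [--+] → (-1.7259, 1.5301, 0.44076)–(-1.7259, 1.7259, 0.329132)  len=0.2254
  (v16,v20,v21) [+--] → (-1.7259, 1.5301, 0.44076)–(-1.7259, 1.46917, 0.4755)  len=0.0701
  (v16,v21,v17) [+-+] → (-1.7259, 1.46917, 0.4755)–(-1.7259, 0.708153, 0.37307)  len=0.7679
  (v17,v21,v22) [+--] → (-1.7259, 0.708153, 0.37307)–(-1.7259, 0.119755, 0.2939)  len=0.5937
  (v17,v22,v18) [+-+] → (-1.7259, 0.119755, 0.2939)–(-1.7259, 0.119755, 0.237833)  len=0.0561
  (v18,v22,v23) [+--] → (-1.7259, 0.119755, 0.237833)–(-1.7259, 0.119755, -0.2939)  len=0.5317
  (v18,v23,v19) [+-+] → (-1.7259, 0.119755, -0.2939)–(-1.7259, 0.656047, -0.366074)  len=0.5411
  (v19,v23,v24) [+--] → (-1.7259, 0.656047, -0.366074)–(-1.7259, 1.46917, -0.4755)  len=0.8204
  (v19,v24,v15) [+--] → (-1.7259, 1.46917, -0.4755)–(-1.7259, 1.7259, -0.329132)  len=0.2955
  (v21,v25,v26) [--+] → (-1.7259, -1.7259, 0.329132)–(-1.7259, -1.46917, 0.4755)  len=0.2955
  (v21,v26,v22) [-+-] → (-1.7259, -1.46917, 0.4755)–(-1.7259, -0.656047, 0.366074)  len=0.8204
  (v22,v26,v27) [-++] → (-1.7259, -0.656047, 0.366074)–(-1.7259, -0.119755, 0.2939)  len=0.5411
  (v22,v27,v23) [-+-] → (-1.7259, -0.119755, 0.2939)–(-1.7259, -0.119755, -0.237833)  len=0.5317
  (v23,v27,v28) [-++] → (-1.7259, -0.119755, -0.237833)–(-1.7259, -0.119755, -0.2939)  len=0.0561
  (v23,v28,v24) [-+-] → (-1.7259, -0.119755, -0.2939)–(-1.7259, -0.708153, -0.37307)  len=0.5937
  (v24,v28,v29) [-++] → (-1.7259, -0.708153, -0.37307)–(-1.7259, -1.46917, -0.4755)  len=0.7679
  (v24,v29,v20) [-+-] → (-1.7259, -1.46917, -0.4755)–(-1.7259, -1.5301, -0.44076)  len=0.0701
  (v20,v29,v25) [-+-] → (-1.7259, -1.5301, -0.44076)–(-1.7259, -1.7259, -0.329132)  len=0.2254
  (v25,v30,v26) [-++] → (-1.7259, -1.96505, 0)–(-1.7259, -1.7259, 0.329132)  len=0.4068
  (v29,v34,v25) [++-] → (-1.7259, -1.93422, -0.0424312)–(-1.7259, -1.7259, -0.329132)  len=0.3544
  (v25,v34,v30) [-++] → (-1.7259, -1.93422, -0.0424312)–(-1.7259, -1.96505, 0)  len=0.0524

Chained into 2 loop(s):
  loop 1: 12 segments, perimeter = 4.7157
  loop 2: 12 segments, perimeter = 4.7157
Total perimeter = 9.431

loops=2 perimeter=9.431


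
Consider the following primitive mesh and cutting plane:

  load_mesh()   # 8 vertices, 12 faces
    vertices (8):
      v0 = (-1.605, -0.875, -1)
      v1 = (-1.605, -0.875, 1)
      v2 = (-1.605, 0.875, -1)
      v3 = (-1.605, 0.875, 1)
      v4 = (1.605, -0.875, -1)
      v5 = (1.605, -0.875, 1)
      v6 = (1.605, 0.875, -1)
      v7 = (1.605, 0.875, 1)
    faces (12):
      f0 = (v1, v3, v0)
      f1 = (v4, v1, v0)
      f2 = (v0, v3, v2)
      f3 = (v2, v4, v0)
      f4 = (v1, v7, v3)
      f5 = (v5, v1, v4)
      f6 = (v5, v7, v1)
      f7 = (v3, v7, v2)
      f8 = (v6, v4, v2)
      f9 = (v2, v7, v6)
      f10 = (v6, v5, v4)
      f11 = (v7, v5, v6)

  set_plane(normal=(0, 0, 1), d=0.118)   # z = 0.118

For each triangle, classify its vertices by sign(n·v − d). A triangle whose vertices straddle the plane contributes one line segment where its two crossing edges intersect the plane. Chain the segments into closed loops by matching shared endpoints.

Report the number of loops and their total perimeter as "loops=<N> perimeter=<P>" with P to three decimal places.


Straddling triangles (8 of 12):
  (v1,v3,v0) [++-] → (-1.605, 0.10325, 0.118)–(-1.605, -0.875, 0.118)  len=0.9782
  (v4,v1,v0) [-+-] → (-0.18939, -0.875, 0.118)–(-1.605, -0.875, 0.118)  len=1.4156
  (v0,v3,v2) [-+-] → (-1.605, 0.10325, 0.118)–(-1.605, 0.875, 0.118)  len=0.7718
  (v5,v1,v4) [++-] → (-0.18939, -0.875, 0.118)–(1.605, -0.875, 0.118)  len=1.7944
  (v3,v7,v2) [++-] → (0.18939, 0.875, 0.118)–(-1.605, 0.875, 0.118)  len=1.7944
  (v2,v7,v6) [-+-] → (0.18939, 0.875, 0.118)–(1.605, 0.875, 0.118)  len=1.4156
  (v6,v5,v4) [-+-] → (1.605, -0.10325, 0.118)–(1.605, -0.875, 0.118)  len=0.7718
  (v7,v5,v6) [++-] → (1.605, -0.10325, 0.118)–(1.605, 0.875, 0.118)  len=0.9782

Chained into 1 loop(s):
  loop 1: 8 segments, perimeter = 9.9200
Total perimeter = 9.920

loops=1 perimeter=9.920
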